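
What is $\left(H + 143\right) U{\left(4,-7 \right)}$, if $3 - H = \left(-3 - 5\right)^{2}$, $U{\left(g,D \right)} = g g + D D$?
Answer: $5330$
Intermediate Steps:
$U{\left(g,D \right)} = D^{2} + g^{2}$ ($U{\left(g,D \right)} = g^{2} + D^{2} = D^{2} + g^{2}$)
$H = -61$ ($H = 3 - \left(-3 - 5\right)^{2} = 3 - \left(-8\right)^{2} = 3 - 64 = -61$)
$\left(H + 143\right) U{\left(4,-7 \right)} = \left(-61 + 143\right) \left(\left(-7\right)^{2} + 4^{2}\right) = 82 \left(49 + 16\right) = 82 \cdot 65 = 5330$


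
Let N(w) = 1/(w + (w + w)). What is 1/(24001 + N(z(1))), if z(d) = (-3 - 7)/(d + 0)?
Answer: 30/720029 ≈ 4.1665e-5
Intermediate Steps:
z(d) = -10/d
N(w) = 1/(3*w) (N(w) = 1/(w + 2*w) = 1/(3*w))
1/(24001 + N(z(1))) = 1/(24001 + 1/(3*((-10/1)))) = 1/(24001 + 1/(3*((-10*1)))) = 1/(24001 + (⅓)/(-10)) = 1/(24001 + (⅓)*(-⅒)) = 1/(24001 - 1/30) = 1/(720029/30) = 30/720029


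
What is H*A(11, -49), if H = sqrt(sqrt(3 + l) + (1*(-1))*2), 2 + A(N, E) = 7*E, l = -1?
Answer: -345*I*sqrt(2 - sqrt(2)) ≈ -264.05*I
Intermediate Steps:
A(N, E) = -2 + 7*E
H = sqrt(-2 + sqrt(2)) (H = sqrt(sqrt(3 - 1) + (1*(-1))*2) = sqrt(sqrt(2) - 1*2) = sqrt(sqrt(2) - 2) = sqrt(-2 + sqrt(2)) ≈ 0.76537*I)
H*A(11, -49) = sqrt(-2 + sqrt(2))*(-2 + 7*(-49)) = sqrt(-2 + sqrt(2))*(-2 - 343) = sqrt(-2 + sqrt(2))*(-345) = -345*sqrt(-2 + sqrt(2))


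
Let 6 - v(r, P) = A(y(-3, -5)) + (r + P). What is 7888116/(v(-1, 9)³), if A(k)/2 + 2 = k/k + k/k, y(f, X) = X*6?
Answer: -1972029/2 ≈ -9.8601e+5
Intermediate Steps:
y(f, X) = 6*X
A(k) = 0 (A(k) = -4 + 2*(k/k + k/k) = -4 + 2*(1 + 1) = -4 + 2*2 = -4 + 4 = 0)
v(r, P) = 6 - P - r (v(r, P) = 6 - (0 + (r + P)) = 6 - (0 + (P + r)) = 6 - (P + r) = 6 + (-P - r) = 6 - P - r)
7888116/(v(-1, 9)³) = 7888116/((6 - 1*9 - 1*(-1))³) = 7888116/((6 - 9 + 1)³) = 7888116/((-2)³) = 7888116/(-8) = 7888116*(-⅛) = -1972029/2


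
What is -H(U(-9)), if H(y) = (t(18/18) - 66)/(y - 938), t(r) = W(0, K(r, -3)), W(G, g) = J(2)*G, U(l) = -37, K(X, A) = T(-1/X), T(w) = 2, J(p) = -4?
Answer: -22/325 ≈ -0.067692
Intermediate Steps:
K(X, A) = 2
W(G, g) = -4*G
t(r) = 0 (t(r) = -4*0 = 0)
H(y) = -66/(-938 + y) (H(y) = (0 - 66)/(y - 938) = -66/(-938 + y))
-H(U(-9)) = -(-66)/(-938 - 37) = -(-66)/(-975) = -(-66)*(-1)/975 = -1*22/325 = -22/325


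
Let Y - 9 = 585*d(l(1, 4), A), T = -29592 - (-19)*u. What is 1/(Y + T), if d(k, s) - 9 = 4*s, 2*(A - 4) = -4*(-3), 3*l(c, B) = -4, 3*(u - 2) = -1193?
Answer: -3/25307 ≈ -0.00011854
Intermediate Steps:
u = -1187/3 (u = 2 + (⅓)*(-1193) = 2 - 1193/3 = -1187/3 ≈ -395.67)
l(c, B) = -4/3 (l(c, B) = (⅓)*(-4) = -4/3)
A = 10 (A = 4 + (-4*(-3))/2 = 4 + (½)*12 = 4 + 6 = 10)
d(k, s) = 9 + 4*s
T = -111329/3 (T = -29592 - (-19)*(-1187)/3 = -29592 - 1*22553/3 = -29592 - 22553/3 = -111329/3 ≈ -37110.)
Y = 28674 (Y = 9 + 585*(9 + 4*10) = 9 + 585*(9 + 40) = 9 + 585*49 = 9 + 28665 = 28674)
1/(Y + T) = 1/(28674 - 111329/3) = 1/(-25307/3) = -3/25307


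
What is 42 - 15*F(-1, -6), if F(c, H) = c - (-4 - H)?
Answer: 87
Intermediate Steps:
F(c, H) = 4 + H + c (F(c, H) = c + (4 + H) = 4 + H + c)
42 - 15*F(-1, -6) = 42 - 15*(4 - 6 - 1) = 42 - 15*(-3) = 42 + 45 = 87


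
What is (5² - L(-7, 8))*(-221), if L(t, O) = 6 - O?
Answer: -5967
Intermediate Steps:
(5² - L(-7, 8))*(-221) = (5² - (6 - 1*8))*(-221) = (25 - (6 - 8))*(-221) = (25 - 1*(-2))*(-221) = (25 + 2)*(-221) = 27*(-221) = -5967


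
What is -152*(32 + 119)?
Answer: -22952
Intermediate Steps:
-152*(32 + 119) = -152*151 = -22952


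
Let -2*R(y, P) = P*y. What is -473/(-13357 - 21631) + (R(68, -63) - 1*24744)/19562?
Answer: -390772975/342217628 ≈ -1.1419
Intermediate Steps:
R(y, P) = -P*y/2
-473/(-13357 - 21631) + (R(68, -63) - 1*24744)/19562 = -473/(-13357 - 21631) + (-½*(-63)*68 - 1*24744)/19562 = -473/(-34988) + (2142 - 24744)*(1/19562) = -473*(-1/34988) - 22602*1/19562 = 473/34988 - 11301/9781 = -390772975/342217628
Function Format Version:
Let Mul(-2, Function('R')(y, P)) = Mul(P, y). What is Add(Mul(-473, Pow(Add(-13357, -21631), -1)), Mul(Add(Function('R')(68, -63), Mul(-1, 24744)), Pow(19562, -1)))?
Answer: Rational(-390772975, 342217628) ≈ -1.1419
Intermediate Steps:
Function('R')(y, P) = Mul(Rational(-1, 2), P, y) (Function('R')(y, P) = Mul(Rational(-1, 2), Mul(P, y)) = Mul(Rational(-1, 2), P, y))
Add(Mul(-473, Pow(Add(-13357, -21631), -1)), Mul(Add(Function('R')(68, -63), Mul(-1, 24744)), Pow(19562, -1))) = Add(Mul(-473, Pow(Add(-13357, -21631), -1)), Mul(Add(Mul(Rational(-1, 2), -63, 68), Mul(-1, 24744)), Pow(19562, -1))) = Add(Mul(-473, Pow(-34988, -1)), Mul(Add(2142, -24744), Rational(1, 19562))) = Add(Mul(-473, Rational(-1, 34988)), Mul(-22602, Rational(1, 19562))) = Add(Rational(473, 34988), Rational(-11301, 9781)) = Rational(-390772975, 342217628)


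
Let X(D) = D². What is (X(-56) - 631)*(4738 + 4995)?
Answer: 24381165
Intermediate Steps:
(X(-56) - 631)*(4738 + 4995) = ((-56)² - 631)*(4738 + 4995) = (3136 - 631)*9733 = 2505*9733 = 24381165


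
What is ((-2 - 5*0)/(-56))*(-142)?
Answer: -71/14 ≈ -5.0714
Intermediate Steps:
((-2 - 5*0)/(-56))*(-142) = -(-2 + 0)/56*(-142) = -1/56*(-2)*(-142) = (1/28)*(-142) = -71/14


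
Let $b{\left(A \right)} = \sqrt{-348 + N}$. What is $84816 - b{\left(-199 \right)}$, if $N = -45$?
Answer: $84816 - i \sqrt{393} \approx 84816.0 - 19.824 i$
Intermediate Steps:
$b{\left(A \right)} = i \sqrt{393}$ ($b{\left(A \right)} = \sqrt{-348 - 45} = \sqrt{-393} = i \sqrt{393}$)
$84816 - b{\left(-199 \right)} = 84816 - i \sqrt{393}$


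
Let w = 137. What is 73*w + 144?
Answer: 10145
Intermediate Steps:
73*w + 144 = 73*137 + 144 = 10001 + 144 = 10145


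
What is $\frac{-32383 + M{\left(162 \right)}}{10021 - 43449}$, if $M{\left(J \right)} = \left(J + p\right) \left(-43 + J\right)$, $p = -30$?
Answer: $\frac{16675}{33428} \approx 0.49883$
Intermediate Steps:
$M{\left(J \right)} = \left(-43 + J\right) \left(-30 + J\right)$ ($M{\left(J \right)} = \left(J - 30\right) \left(-43 + J\right) = \left(-30 + J\right) \left(-43 + J\right) = \left(-43 + J\right) \left(-30 + J\right)$)
$\frac{-32383 + M{\left(162 \right)}}{10021 - 43449} = \frac{-32383 + \left(1290 + 162^{2} - 11826\right)}{10021 - 43449} = \frac{-32383 + \left(1290 + 26244 - 11826\right)}{-33428} = \left(-32383 + 15708\right) \left(- \frac{1}{33428}\right) = \left(-16675\right) \left(- \frac{1}{33428}\right) = \frac{16675}{33428}$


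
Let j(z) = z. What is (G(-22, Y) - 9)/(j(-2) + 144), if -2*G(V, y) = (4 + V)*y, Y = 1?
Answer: 0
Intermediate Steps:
G(V, y) = -y*(4 + V)/2 (G(V, y) = -(4 + V)*y/2 = -y*(4 + V)/2)
(G(-22, Y) - 9)/(j(-2) + 144) = (-½*1*(4 - 22) - 9)/(-2 + 144) = (-½*1*(-18) - 9)/142 = (9 - 9)*(1/142) = 0*(1/142) = 0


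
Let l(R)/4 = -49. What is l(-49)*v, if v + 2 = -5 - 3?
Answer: 1960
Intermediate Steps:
v = -10 (v = -2 + (-5 - 3) = -2 - 8 = -10)
l(R) = -196 (l(R) = 4*(-49) = -196)
l(-49)*v = -196*(-10) = 1960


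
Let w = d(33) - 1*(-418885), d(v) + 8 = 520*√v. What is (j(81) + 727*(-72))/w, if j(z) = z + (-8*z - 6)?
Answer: -22165714209/175449017929 + 27516840*√33/175449017929 ≈ -0.12544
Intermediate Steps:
j(z) = -6 - 7*z (j(z) = z + (-6 - 8*z) = -6 - 7*z)
d(v) = -8 + 520*√v
w = 418877 + 520*√33 (w = (-8 + 520*√33) - 1*(-418885) = (-8 + 520*√33) + 418885 = 418877 + 520*√33 ≈ 4.2186e+5)
(j(81) + 727*(-72))/w = ((-6 - 7*81) + 727*(-72))/(418877 + 520*√33) = ((-6 - 567) - 52344)/(418877 + 520*√33) = (-573 - 52344)/(418877 + 520*√33) = -52917/(418877 + 520*√33)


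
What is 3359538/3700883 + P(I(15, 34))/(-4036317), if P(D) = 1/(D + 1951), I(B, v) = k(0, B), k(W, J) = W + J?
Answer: 90987287466821/100232027573082 ≈ 0.90777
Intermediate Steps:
k(W, J) = J + W
I(B, v) = B (I(B, v) = B + 0 = B)
P(D) = 1/(1951 + D)
3359538/3700883 + P(I(15, 34))/(-4036317) = 3359538/3700883 + 1/((1951 + 15)*(-4036317)) = 3359538*(1/3700883) - 1/4036317/1966 = 11466/12631 + (1/1966)*(-1/4036317) = 11466/12631 - 1/7935399222 = 90987287466821/100232027573082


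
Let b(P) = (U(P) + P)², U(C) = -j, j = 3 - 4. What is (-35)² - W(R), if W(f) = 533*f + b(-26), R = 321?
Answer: -170493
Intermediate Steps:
j = -1
U(C) = 1 (U(C) = -1*(-1) = 1)
b(P) = (1 + P)²
W(f) = 625 + 533*f (W(f) = 533*f + (1 - 26)² = 533*f + (-25)² = 533*f + 625 = 625 + 533*f)
(-35)² - W(R) = (-35)² - (625 + 533*321) = 1225 - (625 + 171093) = 1225 - 1*171718 = 1225 - 171718 = -170493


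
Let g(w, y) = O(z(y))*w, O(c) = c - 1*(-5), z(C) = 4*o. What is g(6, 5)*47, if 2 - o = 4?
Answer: -846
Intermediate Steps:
o = -2 (o = 2 - 1*4 = 2 - 4 = -2)
z(C) = -8 (z(C) = 4*(-2) = -8)
O(c) = 5 + c (O(c) = c + 5 = 5 + c)
g(w, y) = -3*w (g(w, y) = (5 - 8)*w = -3*w)
g(6, 5)*47 = -3*6*47 = -18*47 = -846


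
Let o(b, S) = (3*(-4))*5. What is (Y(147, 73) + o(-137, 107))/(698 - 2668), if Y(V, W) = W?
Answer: -13/1970 ≈ -0.0065990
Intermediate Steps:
o(b, S) = -60 (o(b, S) = -12*5 = -60)
(Y(147, 73) + o(-137, 107))/(698 - 2668) = (73 - 60)/(698 - 2668) = 13/(-1970) = 13*(-1/1970) = -13/1970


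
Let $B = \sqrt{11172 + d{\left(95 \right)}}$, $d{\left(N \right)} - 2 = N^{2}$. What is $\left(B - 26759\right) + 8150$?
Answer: $-18609 + \sqrt{20199} \approx -18467.0$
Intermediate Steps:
$d{\left(N \right)} = 2 + N^{2}$
$B = \sqrt{20199}$ ($B = \sqrt{11172 + \left(2 + 95^{2}\right)} = \sqrt{11172 + \left(2 + 9025\right)} = \sqrt{11172 + 9027} = \sqrt{20199} \approx 142.12$)
$\left(B - 26759\right) + 8150 = \left(\sqrt{20199} - 26759\right) + 8150 = \left(-26759 + \sqrt{20199}\right) + 8150 = -18609 + \sqrt{20199}$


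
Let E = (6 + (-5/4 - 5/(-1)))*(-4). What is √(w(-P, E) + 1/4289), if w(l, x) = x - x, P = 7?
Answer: √4289/4289 ≈ 0.015269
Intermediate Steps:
E = -39 (E = (6 + (-5*¼ - 5*(-1)))*(-4) = (6 + (-5/4 + 5))*(-4) = (6 + 15/4)*(-4) = (39/4)*(-4) = -39)
w(l, x) = 0
√(w(-P, E) + 1/4289) = √(0 + 1/4289) = √(1/4289) = √4289/4289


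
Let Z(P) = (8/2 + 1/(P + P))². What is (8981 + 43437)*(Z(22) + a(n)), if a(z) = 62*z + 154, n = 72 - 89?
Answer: -44845459839/968 ≈ -4.6328e+7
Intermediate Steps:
n = -17
Z(P) = (4 + 1/(2*P))² (Z(P) = (8*(½) + 1/(2*P))² = (4 + 1/(2*P))²)
a(z) = 154 + 62*z
(8981 + 43437)*(Z(22) + a(n)) = (8981 + 43437)*((¼)*(1 + 8*22)²/22² + (154 + 62*(-17))) = 52418*((¼)*(1/484)*(1 + 176)² + (154 - 1054)) = 52418*((¼)*(1/484)*177² - 900) = 52418*((¼)*(1/484)*31329 - 900) = 52418*(31329/1936 - 900) = 52418*(-1711071/1936) = -44845459839/968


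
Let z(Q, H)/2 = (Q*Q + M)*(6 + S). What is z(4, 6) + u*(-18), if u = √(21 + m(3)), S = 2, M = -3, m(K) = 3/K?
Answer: 208 - 18*√22 ≈ 123.57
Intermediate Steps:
z(Q, H) = -48 + 16*Q² (z(Q, H) = 2*((Q*Q - 3)*(6 + 2)) = 2*((Q² - 3)*8) = 2*((-3 + Q²)*8) = 2*(-24 + 8*Q²) = -48 + 16*Q²)
u = √22 (u = √(21 + 3/3) = √(21 + 3*(⅓)) = √(21 + 1) = √22 ≈ 4.6904)
z(4, 6) + u*(-18) = (-48 + 16*4²) + √22*(-18) = (-48 + 16*16) - 18*√22 = (-48 + 256) - 18*√22 = 208 - 18*√22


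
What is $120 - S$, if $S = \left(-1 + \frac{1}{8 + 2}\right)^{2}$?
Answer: $\frac{11919}{100} \approx 119.19$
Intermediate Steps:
$S = \frac{81}{100}$ ($S = \left(-1 + \frac{1}{10}\right)^{2} = \left(- \frac{9}{10}\right)^{2} = \frac{81}{100} \approx 0.81$)
$120 - S = 120 - \frac{81}{100} = \frac{11919}{100}$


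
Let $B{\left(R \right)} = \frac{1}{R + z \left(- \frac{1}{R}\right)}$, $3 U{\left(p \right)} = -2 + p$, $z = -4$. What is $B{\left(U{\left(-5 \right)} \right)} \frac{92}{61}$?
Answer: $- \frac{1932}{5185} \approx -0.37261$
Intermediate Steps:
$U{\left(p \right)} = - \frac{2}{3} + \frac{p}{3}$ ($U{\left(p \right)} = \frac{-2 + p}{3} = - \frac{2}{3} + \frac{p}{3}$)
$B{\left(R \right)} = \frac{1}{R + \frac{4}{R}}$ ($B{\left(R \right)} = \frac{1}{R - 4 \left(- \frac{1}{R}\right)} = \frac{1}{R + \frac{4}{R}}$)
$B{\left(U{\left(-5 \right)} \right)} \frac{92}{61} = \frac{- \frac{2}{3} + \frac{1}{3} \left(-5\right)}{4 + \left(- \frac{2}{3} + \frac{1}{3} \left(-5\right)\right)^{2}} \cdot \frac{92}{61} = \frac{- \frac{2}{3} - \frac{5}{3}}{4 + \left(- \frac{2}{3} - \frac{5}{3}\right)^{2}} \cdot 92 \cdot \frac{1}{61} = - \frac{7}{3 \left(4 + \left(- \frac{7}{3}\right)^{2}\right)} \frac{92}{61} = - \frac{7}{3 \left(4 + \frac{49}{9}\right)} \frac{92}{61} = - \frac{7}{3 \cdot \frac{85}{9}} \cdot \frac{92}{61} = \left(- \frac{7}{3}\right) \frac{9}{85} \cdot \frac{92}{61} = \left(- \frac{21}{85}\right) \frac{92}{61} = - \frac{1932}{5185}$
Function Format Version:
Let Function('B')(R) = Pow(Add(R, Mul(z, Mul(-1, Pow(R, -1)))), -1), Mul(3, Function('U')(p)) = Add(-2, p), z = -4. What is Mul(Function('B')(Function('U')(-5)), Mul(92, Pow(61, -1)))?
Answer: Rational(-1932, 5185) ≈ -0.37261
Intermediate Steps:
Function('U')(p) = Add(Rational(-2, 3), Mul(Rational(1, 3), p)) (Function('U')(p) = Mul(Rational(1, 3), Add(-2, p)) = Add(Rational(-2, 3), Mul(Rational(1, 3), p)))
Function('B')(R) = Pow(Add(R, Mul(4, Pow(R, -1))), -1) (Function('B')(R) = Pow(Add(R, Mul(-4, Mul(-1, Pow(R, -1)))), -1) = Pow(Add(R, Mul(4, Pow(R, -1))), -1))
Mul(Function('B')(Function('U')(-5)), Mul(92, Pow(61, -1))) = Mul(Mul(Add(Rational(-2, 3), Mul(Rational(1, 3), -5)), Pow(Add(4, Pow(Add(Rational(-2, 3), Mul(Rational(1, 3), -5)), 2)), -1)), Mul(92, Pow(61, -1))) = Mul(Mul(Add(Rational(-2, 3), Rational(-5, 3)), Pow(Add(4, Pow(Add(Rational(-2, 3), Rational(-5, 3)), 2)), -1)), Mul(92, Rational(1, 61))) = Mul(Mul(Rational(-7, 3), Pow(Add(4, Pow(Rational(-7, 3), 2)), -1)), Rational(92, 61)) = Mul(Mul(Rational(-7, 3), Pow(Add(4, Rational(49, 9)), -1)), Rational(92, 61)) = Mul(Mul(Rational(-7, 3), Pow(Rational(85, 9), -1)), Rational(92, 61)) = Mul(Mul(Rational(-7, 3), Rational(9, 85)), Rational(92, 61)) = Mul(Rational(-21, 85), Rational(92, 61)) = Rational(-1932, 5185)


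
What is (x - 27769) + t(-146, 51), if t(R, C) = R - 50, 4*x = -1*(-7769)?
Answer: -104091/4 ≈ -26023.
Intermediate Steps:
x = 7769/4 (x = (-1*(-7769))/4 = (¼)*7769 = 7769/4 ≈ 1942.3)
t(R, C) = -50 + R
(x - 27769) + t(-146, 51) = (7769/4 - 27769) + (-50 - 146) = -103307/4 - 196 = -104091/4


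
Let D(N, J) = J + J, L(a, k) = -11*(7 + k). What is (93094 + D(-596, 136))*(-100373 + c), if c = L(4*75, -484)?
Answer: -8881534116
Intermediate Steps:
L(a, k) = -77 - 11*k
D(N, J) = 2*J
c = 5247 (c = -77 - 11*(-484) = -77 + 5324 = 5247)
(93094 + D(-596, 136))*(-100373 + c) = (93094 + 2*136)*(-100373 + 5247) = (93094 + 272)*(-95126) = 93366*(-95126) = -8881534116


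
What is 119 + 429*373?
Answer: 160136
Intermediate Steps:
119 + 429*373 = 119 + 160017 = 160136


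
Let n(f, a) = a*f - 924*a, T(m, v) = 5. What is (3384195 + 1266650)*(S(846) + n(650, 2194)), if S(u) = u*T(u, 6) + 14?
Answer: -2776145190640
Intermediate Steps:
n(f, a) = -924*a + a*f
S(u) = 14 + 5*u (S(u) = u*5 + 14 = 5*u + 14 = 14 + 5*u)
(3384195 + 1266650)*(S(846) + n(650, 2194)) = (3384195 + 1266650)*((14 + 5*846) + 2194*(-924 + 650)) = 4650845*((14 + 4230) + 2194*(-274)) = 4650845*(4244 - 601156) = 4650845*(-596912) = -2776145190640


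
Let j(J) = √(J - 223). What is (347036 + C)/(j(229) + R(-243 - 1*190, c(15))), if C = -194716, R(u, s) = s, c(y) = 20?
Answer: 1523200/197 - 76160*√6/197 ≈ 6785.0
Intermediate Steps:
j(J) = √(-223 + J)
(347036 + C)/(j(229) + R(-243 - 1*190, c(15))) = (347036 - 194716)/(√(-223 + 229) + 20) = 152320/(√6 + 20) = 152320/(20 + √6)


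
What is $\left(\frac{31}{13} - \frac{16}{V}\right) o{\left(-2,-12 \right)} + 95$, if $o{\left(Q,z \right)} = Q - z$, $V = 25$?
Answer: $\frac{7309}{65} \approx 112.45$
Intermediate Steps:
$\left(\frac{31}{13} - \frac{16}{V}\right) o{\left(-2,-12 \right)} + 95 = \left(\frac{31}{13} - \frac{16}{25}\right) \left(-2 - -12\right) + 95 = \left(31 \cdot \frac{1}{13} - \frac{16}{25}\right) \left(-2 + 12\right) + 95 = \left(\frac{31}{13} - \frac{16}{25}\right) 10 + 95 = \frac{567}{325} \cdot 10 + 95 = \frac{1134}{65} + 95 = \frac{7309}{65}$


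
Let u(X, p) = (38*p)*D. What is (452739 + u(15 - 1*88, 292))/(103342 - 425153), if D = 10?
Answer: -563699/321811 ≈ -1.7516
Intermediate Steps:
u(X, p) = 380*p (u(X, p) = (38*p)*10 = 380*p)
(452739 + u(15 - 1*88, 292))/(103342 - 425153) = (452739 + 380*292)/(103342 - 425153) = (452739 + 110960)/(-321811) = 563699*(-1/321811) = -563699/321811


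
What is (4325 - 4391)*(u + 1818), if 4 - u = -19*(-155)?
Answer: 74118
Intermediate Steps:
u = -2941 (u = 4 - (-19)*(-155) = 4 - 1*2945 = 4 - 2945 = -2941)
(4325 - 4391)*(u + 1818) = (4325 - 4391)*(-2941 + 1818) = -66*(-1123) = 74118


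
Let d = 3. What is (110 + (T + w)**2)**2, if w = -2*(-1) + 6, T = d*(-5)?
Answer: 25281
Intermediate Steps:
T = -15 (T = 3*(-5) = -15)
w = 8 (w = 2 + 6 = 8)
(110 + (T + w)**2)**2 = (110 + (-15 + 8)**2)**2 = (110 + (-7)**2)**2 = (110 + 49)**2 = 159**2 = 25281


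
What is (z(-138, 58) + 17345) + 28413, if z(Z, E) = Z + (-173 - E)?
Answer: 45389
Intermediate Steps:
z(Z, E) = -173 + Z - E
(z(-138, 58) + 17345) + 28413 = ((-173 - 138 - 1*58) + 17345) + 28413 = ((-173 - 138 - 58) + 17345) + 28413 = (-369 + 17345) + 28413 = 16976 + 28413 = 45389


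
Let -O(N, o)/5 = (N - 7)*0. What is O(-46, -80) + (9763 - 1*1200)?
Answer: 8563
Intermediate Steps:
O(N, o) = 0 (O(N, o) = -5*(N - 7)*0 = -5*(-7 + N)*0 = -5*0 = 0)
O(-46, -80) + (9763 - 1*1200) = 0 + (9763 - 1*1200) = 0 + (9763 - 1200) = 0 + 8563 = 8563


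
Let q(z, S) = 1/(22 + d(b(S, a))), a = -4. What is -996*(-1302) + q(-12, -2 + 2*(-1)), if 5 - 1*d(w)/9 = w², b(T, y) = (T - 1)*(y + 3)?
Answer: 204893135/158 ≈ 1.2968e+6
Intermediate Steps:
b(T, y) = (-1 + T)*(3 + y)
d(w) = 45 - 9*w²
q(z, S) = 1/(67 - 9*(1 - S)²) (q(z, S) = 1/(22 + (45 - 9*(-3 - 1*(-4) + 3*S + S*(-4))²)) = 1/(22 + (45 - 9*(-3 + 4 + 3*S - 4*S)²)) = 1/(22 + (45 - 9*(1 - S)²)) = 1/(67 - 9*(1 - S)²))
-996*(-1302) + q(-12, -2 + 2*(-1)) = -996*(-1302) - 1/(-67 + 9*(-1 + (-2 + 2*(-1)))²) = 1296792 - 1/(-67 + 9*(-1 + (-2 - 2))²) = 1296792 - 1/(-67 + 9*(-1 - 4)²) = 1296792 - 1/(-67 + 9*(-5)²) = 1296792 - 1/(-67 + 9*25) = 1296792 - 1/(-67 + 225) = 1296792 - 1/158 = 204893135/158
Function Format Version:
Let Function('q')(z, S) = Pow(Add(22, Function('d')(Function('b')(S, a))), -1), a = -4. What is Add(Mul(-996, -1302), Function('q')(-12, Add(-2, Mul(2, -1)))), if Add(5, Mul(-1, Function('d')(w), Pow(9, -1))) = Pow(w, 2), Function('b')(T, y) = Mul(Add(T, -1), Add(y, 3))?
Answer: Rational(204893135, 158) ≈ 1.2968e+6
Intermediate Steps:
Function('b')(T, y) = Mul(Add(-1, T), Add(3, y))
Function('d')(w) = Add(45, Mul(-9, Pow(w, 2)))
Function('q')(z, S) = Pow(Add(67, Mul(-9, Pow(Add(1, Mul(-1, S)), 2))), -1) (Function('q')(z, S) = Pow(Add(22, Add(45, Mul(-9, Pow(Add(-3, Mul(-1, -4), Mul(3, S), Mul(S, -4)), 2)))), -1) = Pow(Add(22, Add(45, Mul(-9, Pow(Add(-3, 4, Mul(3, S), Mul(-4, S)), 2)))), -1) = Pow(Add(22, Add(45, Mul(-9, Pow(Add(1, Mul(-1, S)), 2)))), -1) = Pow(Add(67, Mul(-9, Pow(Add(1, Mul(-1, S)), 2))), -1))
Add(Mul(-996, -1302), Function('q')(-12, Add(-2, Mul(2, -1)))) = Add(Mul(-996, -1302), Mul(-1, Pow(Add(-67, Mul(9, Pow(Add(-1, Add(-2, Mul(2, -1))), 2))), -1))) = Add(1296792, Mul(-1, Pow(Add(-67, Mul(9, Pow(Add(-1, Add(-2, -2)), 2))), -1))) = Add(1296792, Mul(-1, Pow(Add(-67, Mul(9, Pow(Add(-1, -4), 2))), -1))) = Add(1296792, Mul(-1, Pow(Add(-67, Mul(9, Pow(-5, 2))), -1))) = Add(1296792, Mul(-1, Pow(Add(-67, Mul(9, 25)), -1))) = Add(1296792, Mul(-1, Pow(Add(-67, 225), -1))) = Add(1296792, Mul(-1, Pow(158, -1))) = Add(1296792, Mul(-1, Rational(1, 158))) = Add(1296792, Rational(-1, 158)) = Rational(204893135, 158)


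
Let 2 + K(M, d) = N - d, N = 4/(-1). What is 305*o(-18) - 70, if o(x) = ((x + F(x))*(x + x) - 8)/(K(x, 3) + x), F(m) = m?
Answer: -394730/27 ≈ -14620.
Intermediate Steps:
N = -4 (N = 4*(-1) = -4)
K(M, d) = -6 - d (K(M, d) = -2 + (-4 - d) = -6 - d)
o(x) = (-8 + 4*x²)/(-9 + x) (o(x) = ((x + x)*(x + x) - 8)/((-6 - 1*3) + x) = ((2*x)*(2*x) - 8)/((-6 - 3) + x) = (4*x² - 8)/(-9 + x) = (-8 + 4*x²)/(-9 + x))
305*o(-18) - 70 = 305*(4*(-2 + (-18)²)/(-9 - 18)) - 70 = 305*(4*(-2 + 324)/(-27)) - 70 = 305*(4*(-1/27)*322) - 70 = 305*(-1288/27) - 70 = -392840/27 - 70 = -394730/27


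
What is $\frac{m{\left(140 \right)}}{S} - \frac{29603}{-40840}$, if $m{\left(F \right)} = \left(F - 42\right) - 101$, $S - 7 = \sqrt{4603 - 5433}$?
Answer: $\frac{8387799}{11966120} + \frac{i \sqrt{830}}{293} \approx 0.70096 + 0.098327 i$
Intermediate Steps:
$S = 7 + i \sqrt{830}$ ($S = 7 + \sqrt{4603 - 5433} = 7 + \sqrt{-830} = 7 + i \sqrt{830} \approx 7.0 + 28.81 i$)
$m{\left(F \right)} = -143 + F$ ($m{\left(F \right)} = \left(-42 + F\right) - 101 = -143 + F$)
$\frac{m{\left(140 \right)}}{S} - \frac{29603}{-40840} = \frac{-143 + 140}{7 + i \sqrt{830}} - \frac{29603}{-40840} = - \frac{3}{7 + i \sqrt{830}} - - \frac{29603}{40840} = - \frac{3}{7 + i \sqrt{830}} + \frac{29603}{40840} = \frac{29603}{40840} - \frac{3}{7 + i \sqrt{830}}$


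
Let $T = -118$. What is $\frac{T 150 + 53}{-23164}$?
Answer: $\frac{17647}{23164} \approx 0.76183$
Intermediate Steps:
$\frac{T 150 + 53}{-23164} = \frac{\left(-118\right) 150 + 53}{-23164} = \left(-17700 + 53\right) \left(- \frac{1}{23164}\right) = \left(-17647\right) \left(- \frac{1}{23164}\right) = \frac{17647}{23164}$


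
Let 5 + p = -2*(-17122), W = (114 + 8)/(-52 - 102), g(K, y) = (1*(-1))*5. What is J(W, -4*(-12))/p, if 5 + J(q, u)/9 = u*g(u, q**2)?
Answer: -735/11413 ≈ -0.064400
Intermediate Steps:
g(K, y) = -5 (g(K, y) = -1*5 = -5)
W = -61/77 (W = 122/(-154) = 122*(-1/154) = -61/77 ≈ -0.79221)
p = 34239 (p = -5 - 2*(-17122) = -5 + 34244 = 34239)
J(q, u) = -45 - 45*u (J(q, u) = -45 + 9*(u*(-5)) = -45 + 9*(-5*u) = -45 - 45*u)
J(W, -4*(-12))/p = (-45 - (-180)*(-12))/34239 = (-45 - 45*48)*(1/34239) = (-45 - 2160)*(1/34239) = -2205*1/34239 = -735/11413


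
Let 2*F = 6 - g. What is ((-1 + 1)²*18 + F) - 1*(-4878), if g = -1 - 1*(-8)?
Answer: 9755/2 ≈ 4877.5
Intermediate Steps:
g = 7 (g = -1 + 8 = 7)
F = -½ (F = (6 - 1*7)/2 = (6 - 7)/2 = (½)*(-1) = -½ ≈ -0.50000)
((-1 + 1)²*18 + F) - 1*(-4878) = ((-1 + 1)²*18 - ½) - 1*(-4878) = (0²*18 - ½) + 4878 = (0*18 - ½) + 4878 = (0 - ½) + 4878 = -½ + 4878 = 9755/2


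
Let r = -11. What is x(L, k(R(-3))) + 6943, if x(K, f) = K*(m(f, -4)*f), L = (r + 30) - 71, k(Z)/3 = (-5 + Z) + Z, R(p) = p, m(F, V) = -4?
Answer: 79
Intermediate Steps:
k(Z) = -15 + 6*Z (k(Z) = 3*((-5 + Z) + Z) = 3*(-5 + 2*Z) = -15 + 6*Z)
L = -52 (L = (-11 + 30) - 71 = 19 - 71 = -52)
x(K, f) = -4*K*f (x(K, f) = K*(-4*f) = -4*K*f)
x(L, k(R(-3))) + 6943 = -4*(-52)*(-15 + 6*(-3)) + 6943 = -4*(-52)*(-15 - 18) + 6943 = -4*(-52)*(-33) + 6943 = -6864 + 6943 = 79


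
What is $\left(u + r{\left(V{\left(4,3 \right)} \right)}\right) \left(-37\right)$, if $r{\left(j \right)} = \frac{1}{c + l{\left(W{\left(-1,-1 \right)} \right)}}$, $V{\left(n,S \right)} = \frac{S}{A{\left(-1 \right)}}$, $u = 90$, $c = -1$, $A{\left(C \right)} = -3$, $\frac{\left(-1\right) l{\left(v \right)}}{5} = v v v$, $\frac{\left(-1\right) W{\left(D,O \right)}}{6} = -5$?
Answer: $- \frac{449553293}{135001} \approx -3330.0$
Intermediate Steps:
$W{\left(D,O \right)} = 30$ ($W{\left(D,O \right)} = \left(-6\right) \left(-5\right) = 30$)
$l{\left(v \right)} = - 5 v^{3}$ ($l{\left(v \right)} = - 5 v v v = - 5 v^{2} v = - 5 v^{3}$)
$V{\left(n,S \right)} = - \frac{S}{3}$ ($V{\left(n,S \right)} = \frac{S}{-3} = S \left(- \frac{1}{3}\right) = - \frac{S}{3}$)
$r{\left(j \right)} = - \frac{1}{135001}$ ($r{\left(j \right)} = \frac{1}{-1 - 5 \cdot 30^{3}} = \frac{1}{-1 - 135000} = \frac{1}{-135001} = - \frac{1}{135001}$)
$\left(u + r{\left(V{\left(4,3 \right)} \right)}\right) \left(-37\right) = \left(90 - \frac{1}{135001}\right) \left(-37\right) = \frac{12150089}{135001} \left(-37\right) = - \frac{449553293}{135001}$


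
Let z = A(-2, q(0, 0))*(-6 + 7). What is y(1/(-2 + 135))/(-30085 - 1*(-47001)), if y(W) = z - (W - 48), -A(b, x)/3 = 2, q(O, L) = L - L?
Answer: 5585/2249828 ≈ 0.0024824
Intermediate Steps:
q(O, L) = 0
A(b, x) = -6 (A(b, x) = -3*2 = -6)
z = -6 (z = -6*(-6 + 7) = -6*1 = -6)
y(W) = 42 - W (y(W) = -6 - (W - 48) = -6 - (-48 + W) = -6 + (48 - W) = 42 - W)
y(1/(-2 + 135))/(-30085 - 1*(-47001)) = (42 - 1/(-2 + 135))/(-30085 - 1*(-47001)) = (42 - 1/133)/(-30085 + 47001) = (42 - 1*1/133)/16916 = (42 - 1/133)*(1/16916) = (5585/133)*(1/16916) = 5585/2249828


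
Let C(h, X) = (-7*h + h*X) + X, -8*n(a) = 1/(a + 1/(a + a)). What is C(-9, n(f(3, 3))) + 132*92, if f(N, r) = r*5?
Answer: 5505387/451 ≈ 12207.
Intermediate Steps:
f(N, r) = 5*r
n(a) = -1/(8*(a + 1/(2*a))) (n(a) = -1/(8*(a + 1/(a + a))) = -1/(8*(a + 1/(2*a))))
C(h, X) = X - 7*h + X*h (C(h, X) = (-7*h + X*h) + X = X - 7*h + X*h)
C(-9, n(f(3, 3))) + 132*92 = (-5*3/(4 + 8*(5*3)²) - 7*(-9) - 5*3/(4 + 8*(5*3)²)*(-9)) + 132*92 = (-1*15/(4 + 8*15²) + 63 - 1*15/(4 + 8*15²)*(-9)) + 12144 = (-1*15/(4 + 8*225) + 63 - 1*15/(4 + 8*225)*(-9)) + 12144 = (-1*15/(4 + 1800) + 63 - 1*15/(4 + 1800)*(-9)) + 12144 = (-1*15/1804 + 63 - 1*15/1804*(-9)) + 12144 = (-1*15*1/1804 + 63 - 1*15*1/1804*(-9)) + 12144 = (-15/1804 + 63 - 15/1804*(-9)) + 12144 = (-15/1804 + 63 + 135/1804) + 12144 = 28443/451 + 12144 = 5505387/451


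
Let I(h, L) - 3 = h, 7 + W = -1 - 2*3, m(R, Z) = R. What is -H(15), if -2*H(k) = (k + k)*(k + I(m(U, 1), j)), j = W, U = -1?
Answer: 255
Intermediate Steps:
W = -14 (W = -7 + (-1 - 2*3) = -7 + (-1 - 6) = -7 - 7 = -14)
j = -14
I(h, L) = 3 + h
H(k) = -k*(2 + k) (H(k) = -(k + k)*(k + (3 - 1))/2 = -2*k*(k + 2)/2 = -2*k*(2 + k)/2 = -k*(2 + k))
-H(15) = -(-1)*15*(2 + 15) = -(-1)*15*17 = -1*(-255) = 255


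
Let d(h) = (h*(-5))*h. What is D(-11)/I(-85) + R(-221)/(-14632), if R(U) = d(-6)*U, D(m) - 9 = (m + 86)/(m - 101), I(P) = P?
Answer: -49044657/17412080 ≈ -2.8167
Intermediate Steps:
d(h) = -5*h**2 (d(h) = (-5*h)*h = -5*h**2)
D(m) = 9 + (86 + m)/(-101 + m) (D(m) = 9 + (m + 86)/(m - 101) = 9 + (86 + m)/(-101 + m))
R(U) = -180*U (R(U) = (-5*(-6)**2)*U = (-5*36)*U = -180*U)
D(-11)/I(-85) + R(-221)/(-14632) = ((-823 + 10*(-11))/(-101 - 11))/(-85) - 180*(-221)/(-14632) = ((-823 - 110)/(-112))*(-1/85) + 39780*(-1/14632) = -1/112*(-933)*(-1/85) - 9945/3658 = (933/112)*(-1/85) - 9945/3658 = -933/9520 - 9945/3658 = -49044657/17412080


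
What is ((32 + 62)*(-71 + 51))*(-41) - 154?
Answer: 76926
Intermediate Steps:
((32 + 62)*(-71 + 51))*(-41) - 154 = (94*(-20))*(-41) - 154 = -1880*(-41) - 154 = 77080 - 154 = 76926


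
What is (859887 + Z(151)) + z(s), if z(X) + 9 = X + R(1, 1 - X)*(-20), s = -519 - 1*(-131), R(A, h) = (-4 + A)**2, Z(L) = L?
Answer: 859461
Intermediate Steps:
s = -388 (s = -519 + 131 = -388)
z(X) = -189 + X (z(X) = -9 + (X + (-4 + 1)**2*(-20)) = -9 + (X + (-3)**2*(-20)) = -9 + (X + 9*(-20)) = -9 + (X - 180) = -9 + (-180 + X) = -189 + X)
(859887 + Z(151)) + z(s) = (859887 + 151) + (-189 - 388) = 860038 - 577 = 859461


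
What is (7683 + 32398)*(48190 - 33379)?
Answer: 593639691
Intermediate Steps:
(7683 + 32398)*(48190 - 33379) = 40081*14811 = 593639691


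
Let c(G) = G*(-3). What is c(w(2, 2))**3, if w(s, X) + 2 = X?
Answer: 0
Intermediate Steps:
w(s, X) = -2 + X
c(G) = -3*G
c(w(2, 2))**3 = (-3*(-2 + 2))**3 = (-3*0)**3 = 0**3 = 0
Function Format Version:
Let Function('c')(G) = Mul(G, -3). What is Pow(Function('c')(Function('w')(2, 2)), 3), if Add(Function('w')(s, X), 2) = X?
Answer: 0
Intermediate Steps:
Function('w')(s, X) = Add(-2, X)
Function('c')(G) = Mul(-3, G)
Pow(Function('c')(Function('w')(2, 2)), 3) = Pow(Mul(-3, Add(-2, 2)), 3) = Pow(Mul(-3, 0), 3) = Pow(0, 3) = 0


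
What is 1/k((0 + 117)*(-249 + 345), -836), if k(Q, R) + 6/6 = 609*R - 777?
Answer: -1/509902 ≈ -1.9612e-6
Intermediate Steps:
k(Q, R) = -778 + 609*R (k(Q, R) = -1 + (609*R - 777) = -1 + (-777 + 609*R) = -778 + 609*R)
1/k((0 + 117)*(-249 + 345), -836) = 1/(-778 + 609*(-836)) = 1/(-778 - 509124) = 1/(-509902) = -1/509902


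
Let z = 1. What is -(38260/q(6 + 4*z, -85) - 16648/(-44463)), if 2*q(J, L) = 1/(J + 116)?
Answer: -428690920408/44463 ≈ -9.6415e+6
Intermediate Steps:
q(J, L) = 1/(2*(116 + J)) (q(J, L) = 1/(2*(J + 116)) = 1/(2*(116 + J)))
-(38260/q(6 + 4*z, -85) - 16648/(-44463)) = -(38260/((1/(2*(116 + (6 + 4*1))))) - 16648/(-44463)) = -(38260/((1/(2*(116 + (6 + 4))))) - 16648*(-1/44463)) = -(38260/((1/(2*(116 + 10)))) + 16648/44463) = -(38260/(((1/2)/126)) + 16648/44463) = -(38260/(((1/2)*(1/126))) + 16648/44463) = -(38260/(1/252) + 16648/44463) = -(38260*252 + 16648/44463) = -(9641520 + 16648/44463) = -1*428690920408/44463 = -428690920408/44463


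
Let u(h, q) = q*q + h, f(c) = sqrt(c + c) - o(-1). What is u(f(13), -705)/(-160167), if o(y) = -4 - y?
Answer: -23668/7627 - sqrt(26)/160167 ≈ -3.1032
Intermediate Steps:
f(c) = 3 + sqrt(2)*sqrt(c) (f(c) = sqrt(c + c) - (-4 - 1*(-1)) = sqrt(2*c) - (-4 + 1) = sqrt(2)*sqrt(c) - 1*(-3) = sqrt(2)*sqrt(c) + 3 = 3 + sqrt(2)*sqrt(c))
u(h, q) = h + q**2 (u(h, q) = q**2 + h = h + q**2)
u(f(13), -705)/(-160167) = ((3 + sqrt(2)*sqrt(13)) + (-705)**2)/(-160167) = ((3 + sqrt(26)) + 497025)*(-1/160167) = (497028 + sqrt(26))*(-1/160167) = -23668/7627 - sqrt(26)/160167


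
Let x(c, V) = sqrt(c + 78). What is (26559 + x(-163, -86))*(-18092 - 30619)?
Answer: -1293715449 - 48711*I*sqrt(85) ≈ -1.2937e+9 - 4.4909e+5*I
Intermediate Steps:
x(c, V) = sqrt(78 + c)
(26559 + x(-163, -86))*(-18092 - 30619) = (26559 + sqrt(78 - 163))*(-18092 - 30619) = (26559 + sqrt(-85))*(-48711) = (26559 + I*sqrt(85))*(-48711) = -1293715449 - 48711*I*sqrt(85)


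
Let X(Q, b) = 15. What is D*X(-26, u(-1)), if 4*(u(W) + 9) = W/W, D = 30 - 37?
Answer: -105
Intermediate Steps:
D = -7
u(W) = -35/4 (u(W) = -9 + (W/W)/4 = -9 + (¼)*1 = -9 + ¼ = -35/4)
D*X(-26, u(-1)) = -7*15 = -105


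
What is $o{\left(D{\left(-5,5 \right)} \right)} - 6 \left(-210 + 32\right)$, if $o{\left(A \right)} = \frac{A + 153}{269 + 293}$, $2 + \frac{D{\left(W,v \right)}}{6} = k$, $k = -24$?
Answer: $\frac{600213}{562} \approx 1068.0$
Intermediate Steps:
$D{\left(W,v \right)} = -156$ ($D{\left(W,v \right)} = -12 + 6 \left(-24\right) = -12 - 144 = -156$)
$o{\left(A \right)} = \frac{153}{562} + \frac{A}{562}$ ($o{\left(A \right)} = \frac{153 + A}{562} = \left(153 + A\right) \frac{1}{562} = \frac{153}{562} + \frac{A}{562}$)
$o{\left(D{\left(-5,5 \right)} \right)} - 6 \left(-210 + 32\right) = \left(\frac{153}{562} + \frac{1}{562} \left(-156\right)\right) - 6 \left(-210 + 32\right) = \left(\frac{153}{562} - \frac{78}{281}\right) - 6 \left(-178\right) = - \frac{3}{562} - -1068 = - \frac{3}{562} + 1068 = \frac{600213}{562}$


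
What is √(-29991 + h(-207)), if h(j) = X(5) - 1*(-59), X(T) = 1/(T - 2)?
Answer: I*√269385/3 ≈ 173.01*I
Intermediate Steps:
X(T) = 1/(-2 + T)
h(j) = 178/3 (h(j) = 1/(-2 + 5) - 1*(-59) = 1/3 + 59 = ⅓ + 59 = 178/3)
√(-29991 + h(-207)) = √(-29991 + 178/3) = √(-89795/3) = I*√269385/3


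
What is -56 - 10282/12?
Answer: -5477/6 ≈ -912.83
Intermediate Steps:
-56 - 10282/12 = -56 - 106*97/12 = -56 - 5141/6 = -5477/6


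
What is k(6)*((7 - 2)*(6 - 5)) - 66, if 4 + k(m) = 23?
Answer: 29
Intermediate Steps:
k(m) = 19 (k(m) = -4 + 23 = 19)
k(6)*((7 - 2)*(6 - 5)) - 66 = 19*((7 - 2)*(6 - 5)) - 66 = 19*(5*1) - 66 = 19*5 - 66 = 95 - 66 = 29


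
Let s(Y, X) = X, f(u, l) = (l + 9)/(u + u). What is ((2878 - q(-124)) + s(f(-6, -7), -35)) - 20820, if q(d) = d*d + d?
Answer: -33229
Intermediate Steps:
q(d) = d + d² (q(d) = d² + d = d + d²)
f(u, l) = (9 + l)/(2*u) (f(u, l) = (9 + l)/((2*u)) = (9 + l)*(1/(2*u)) = (9 + l)/(2*u))
((2878 - q(-124)) + s(f(-6, -7), -35)) - 20820 = ((2878 - (-124)*(1 - 124)) - 35) - 20820 = ((2878 - (-124)*(-123)) - 35) - 20820 = ((2878 - 1*15252) - 35) - 20820 = ((2878 - 15252) - 35) - 20820 = (-12374 - 35) - 20820 = -12409 - 20820 = -33229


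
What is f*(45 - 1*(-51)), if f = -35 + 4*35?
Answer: 10080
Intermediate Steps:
f = 105 (f = -35 + 140 = 105)
f*(45 - 1*(-51)) = 105*(45 - 1*(-51)) = 105*(45 + 51) = 105*96 = 10080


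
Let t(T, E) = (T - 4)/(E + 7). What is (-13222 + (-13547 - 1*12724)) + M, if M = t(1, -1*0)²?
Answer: -1935148/49 ≈ -39493.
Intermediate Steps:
t(T, E) = (-4 + T)/(7 + E)
M = 9/49 (M = ((-4 + 1)/(7 - 1*0))² = (-3/(7 + 0))² = (-3/7)² = 9/49 ≈ 0.18367)
(-13222 + (-13547 - 1*12724)) + M = (-13222 + (-13547 - 1*12724)) + 9/49 = (-13222 + (-13547 - 12724)) + 9/49 = (-13222 - 26271) + 9/49 = -39493 + 9/49 = -1935148/49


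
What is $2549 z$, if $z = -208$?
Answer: $-530192$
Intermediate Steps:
$2549 z = 2549 \left(-208\right) = -530192$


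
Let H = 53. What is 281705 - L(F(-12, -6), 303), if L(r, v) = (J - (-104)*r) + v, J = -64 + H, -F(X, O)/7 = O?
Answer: 277045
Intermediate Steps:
F(X, O) = -7*O
J = -11 (J = -64 + 53 = -11)
L(r, v) = -11 + v + 104*r (L(r, v) = (-11 - (-104)*r) + v = (-11 + 104*r) + v = -11 + v + 104*r)
281705 - L(F(-12, -6), 303) = 281705 - (-11 + 303 + 104*(-7*(-6))) = 281705 - (-11 + 303 + 104*42) = 281705 - (-11 + 303 + 4368) = 281705 - 1*4660 = 281705 - 4660 = 277045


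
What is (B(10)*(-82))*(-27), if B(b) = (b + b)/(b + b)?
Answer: 2214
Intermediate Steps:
B(b) = 1 (B(b) = (2*b)/((2*b)) = (2*b)*(1/(2*b)) = 1)
(B(10)*(-82))*(-27) = (1*(-82))*(-27) = -82*(-27) = 2214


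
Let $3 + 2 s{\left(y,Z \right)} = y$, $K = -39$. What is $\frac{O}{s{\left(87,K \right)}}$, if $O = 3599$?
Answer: $\frac{3599}{42} \approx 85.69$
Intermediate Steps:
$s{\left(y,Z \right)} = - \frac{3}{2} + \frac{y}{2}$
$\frac{O}{s{\left(87,K \right)}} = \frac{3599}{- \frac{3}{2} + \frac{1}{2} \cdot 87} = \frac{3599}{- \frac{3}{2} + \frac{87}{2}} = \frac{3599}{42}$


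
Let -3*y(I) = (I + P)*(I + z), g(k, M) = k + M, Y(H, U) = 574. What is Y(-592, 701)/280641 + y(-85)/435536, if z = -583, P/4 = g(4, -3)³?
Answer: -7203059/182977932 ≈ -0.039366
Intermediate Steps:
g(k, M) = M + k
P = 4 (P = 4*(-3 + 4)³ = 4*1³ = 4*1 = 4)
y(I) = -(-583 + I)*(4 + I)/3 (y(I) = -(I + 4)*(I - 583)/3 = -(4 + I)*(-583 + I)/3 = -(-583 + I)*(4 + I)/3)
Y(-592, 701)/280641 + y(-85)/435536 = 574/280641 + (2332/3 + 193*(-85) - ⅓*(-85)²)/435536 = 574*(1/280641) + (2332/3 - 16405 - ⅓*7225)*(1/435536) = 574/280641 + (2332/3 - 16405 - 7225/3)*(1/435536) = 574/280641 - 18036*1/435536 = 574/280641 - 27/652 = -7203059/182977932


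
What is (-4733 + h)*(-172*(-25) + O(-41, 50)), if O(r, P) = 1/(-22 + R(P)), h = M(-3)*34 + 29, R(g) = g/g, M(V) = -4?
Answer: -437047160/21 ≈ -2.0812e+7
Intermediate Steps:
R(g) = 1
h = -107 (h = -4*34 + 29 = -136 + 29 = -107)
O(r, P) = -1/21 (O(r, P) = 1/(-22 + 1) = 1/(-21) = -1/21)
(-4733 + h)*(-172*(-25) + O(-41, 50)) = (-4733 - 107)*(-172*(-25) - 1/21) = -4840*(4300 - 1/21) = -4840*90299/21 = -437047160/21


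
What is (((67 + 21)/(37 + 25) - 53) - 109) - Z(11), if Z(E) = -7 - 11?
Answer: -4420/31 ≈ -142.58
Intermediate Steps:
Z(E) = -18
(((67 + 21)/(37 + 25) - 53) - 109) - Z(11) = (((67 + 21)/(37 + 25) - 53) - 109) - 1*(-18) = ((88/62 - 53) - 109) + 18 = ((88*(1/62) - 53) - 109) + 18 = ((44/31 - 53) - 109) + 18 = (-1599/31 - 109) + 18 = -4978/31 + 18 = -4420/31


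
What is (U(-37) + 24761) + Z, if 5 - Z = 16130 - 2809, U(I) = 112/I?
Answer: 423353/37 ≈ 11442.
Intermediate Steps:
Z = -13316 (Z = 5 - (16130 - 2809) = 5 - 1*13321 = 5 - 13321 = -13316)
(U(-37) + 24761) + Z = (112/(-37) + 24761) - 13316 = (112*(-1/37) + 24761) - 13316 = (-112/37 + 24761) - 13316 = 916045/37 - 13316 = 423353/37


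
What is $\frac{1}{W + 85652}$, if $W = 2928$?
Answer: $\frac{1}{88580} \approx 1.1289 \cdot 10^{-5}$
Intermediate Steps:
$\frac{1}{W + 85652} = \frac{1}{2928 + 85652} = \frac{1}{88580}$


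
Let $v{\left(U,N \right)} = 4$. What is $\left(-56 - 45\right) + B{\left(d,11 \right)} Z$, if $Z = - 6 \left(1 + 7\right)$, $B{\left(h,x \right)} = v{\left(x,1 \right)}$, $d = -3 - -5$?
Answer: $-293$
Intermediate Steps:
$d = 2$ ($d = -3 + 5 = 2$)
$B{\left(h,x \right)} = 4$
$Z = -48$ ($Z = \left(-6\right) 8 = -48$)
$\left(-56 - 45\right) + B{\left(d,11 \right)} Z = \left(-56 - 45\right) + 4 \left(-48\right) = -101 - 192 = -293$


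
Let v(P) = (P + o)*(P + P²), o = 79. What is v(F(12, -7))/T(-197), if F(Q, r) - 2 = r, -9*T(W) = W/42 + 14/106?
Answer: 29650320/10147 ≈ 2922.1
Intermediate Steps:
T(W) = -7/477 - W/378 (T(W) = -(W/42 + 14/106)/9 = -(W*(1/42) + 14*(1/106))/9 = -(W/42 + 7/53)/9 = -(7/53 + W/42)/9 = -7/477 - W/378)
F(Q, r) = 2 + r
v(P) = (79 + P)*(P + P²) (v(P) = (P + 79)*(P + P²) = (79 + P)*(P + P²))
v(F(12, -7))/T(-197) = ((2 - 7)*(79 + (2 - 7)² + 80*(2 - 7)))/(-7/477 - 1/378*(-197)) = (-5*(79 + (-5)² + 80*(-5)))/(-7/477 + 197/378) = (-5*(79 + 25 - 400))/(10147/20034) = -5*(-296)*(20034/10147) = 1480*(20034/10147) = 29650320/10147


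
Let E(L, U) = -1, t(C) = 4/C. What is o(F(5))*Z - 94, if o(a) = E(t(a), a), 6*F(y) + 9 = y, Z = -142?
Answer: 48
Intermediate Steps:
F(y) = -3/2 + y/6
o(a) = -1
o(F(5))*Z - 94 = -1*(-142) - 94 = 142 - 94 = 48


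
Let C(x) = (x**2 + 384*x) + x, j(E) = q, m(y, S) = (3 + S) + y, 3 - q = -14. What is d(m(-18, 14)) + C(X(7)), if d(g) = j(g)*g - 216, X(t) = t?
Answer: 2511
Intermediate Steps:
q = 17 (q = 3 - 1*(-14) = 3 + 14 = 17)
m(y, S) = 3 + S + y
j(E) = 17
d(g) = -216 + 17*g (d(g) = 17*g - 216 = -216 + 17*g)
C(x) = x**2 + 385*x
d(m(-18, 14)) + C(X(7)) = (-216 + 17*(3 + 14 - 18)) + 7*(385 + 7) = (-216 + 17*(-1)) + 7*392 = (-216 - 17) + 2744 = -233 + 2744 = 2511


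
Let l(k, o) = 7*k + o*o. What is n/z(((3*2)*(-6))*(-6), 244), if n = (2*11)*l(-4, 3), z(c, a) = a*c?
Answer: -209/26352 ≈ -0.0079311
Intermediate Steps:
l(k, o) = o² + 7*k (l(k, o) = 7*k + o² = o² + 7*k)
n = -418 (n = (2*11)*(3² + 7*(-4)) = 22*(9 - 28) = 22*(-19) = -418)
n/z(((3*2)*(-6))*(-6), 244) = -418/(244*(((3*2)*(-6))*(-6))) = -418/(244*((6*(-6))*(-6))) = -418/(244*(-36*(-6))) = -418/(244*216) = -418/52704 = -418*1/52704 = -209/26352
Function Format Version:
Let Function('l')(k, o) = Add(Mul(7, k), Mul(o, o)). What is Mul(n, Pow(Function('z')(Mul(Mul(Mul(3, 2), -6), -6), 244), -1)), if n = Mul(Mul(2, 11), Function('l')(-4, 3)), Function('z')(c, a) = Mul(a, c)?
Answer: Rational(-209, 26352) ≈ -0.0079311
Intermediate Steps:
Function('l')(k, o) = Add(Pow(o, 2), Mul(7, k)) (Function('l')(k, o) = Add(Mul(7, k), Pow(o, 2)) = Add(Pow(o, 2), Mul(7, k)))
n = -418 (n = Mul(Mul(2, 11), Add(Pow(3, 2), Mul(7, -4))) = Mul(22, Add(9, -28)) = Mul(22, -19) = -418)
Mul(n, Pow(Function('z')(Mul(Mul(Mul(3, 2), -6), -6), 244), -1)) = Mul(-418, Pow(Mul(244, Mul(Mul(Mul(3, 2), -6), -6)), -1)) = Mul(-418, Pow(Mul(244, Mul(Mul(6, -6), -6)), -1)) = Mul(-418, Pow(Mul(244, Mul(-36, -6)), -1)) = Mul(-418, Pow(Mul(244, 216), -1)) = Mul(-418, Pow(52704, -1)) = Mul(-418, Rational(1, 52704)) = Rational(-209, 26352)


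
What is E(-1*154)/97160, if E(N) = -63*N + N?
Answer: 341/3470 ≈ 0.098271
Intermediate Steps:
E(N) = -62*N
E(-1*154)/97160 = -(-62)*154/97160 = -62*(-154)*(1/97160) = 9548*(1/97160) = 341/3470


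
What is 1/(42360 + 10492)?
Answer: 1/52852 ≈ 1.8921e-5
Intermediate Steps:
1/(42360 + 10492) = 1/52852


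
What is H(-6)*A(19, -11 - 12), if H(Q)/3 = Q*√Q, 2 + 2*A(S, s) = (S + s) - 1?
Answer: 63*I*√6 ≈ 154.32*I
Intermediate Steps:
A(S, s) = -3/2 + S/2 + s/2 (A(S, s) = -1 + ((S + s) - 1)/2 = -1 + (-1 + S + s)/2 = -1 + (-½ + S/2 + s/2) = -3/2 + S/2 + s/2)
H(Q) = 3*Q^(3/2) (H(Q) = 3*(Q*√Q) = 3*Q^(3/2))
H(-6)*A(19, -11 - 12) = (3*(-6)^(3/2))*(-3/2 + (½)*19 + (-11 - 12)/2) = (3*(-6*I*√6))*(-3/2 + 19/2 + (½)*(-23)) = (-18*I*√6)*(-3/2 + 19/2 - 23/2) = -18*I*√6*(-7/2) = 63*I*√6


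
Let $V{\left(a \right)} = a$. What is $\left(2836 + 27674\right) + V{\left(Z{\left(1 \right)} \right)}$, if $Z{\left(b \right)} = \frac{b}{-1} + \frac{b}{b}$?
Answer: $30510$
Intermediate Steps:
$Z{\left(b \right)} = 1 - b$ ($Z{\left(b \right)} = b \left(-1\right) + 1 = - b + 1 = 1 - b$)
$\left(2836 + 27674\right) + V{\left(Z{\left(1 \right)} \right)} = \left(2836 + 27674\right) + \left(1 - 1\right) = 30510 + \left(1 - 1\right) = 30510 + 0 = 30510$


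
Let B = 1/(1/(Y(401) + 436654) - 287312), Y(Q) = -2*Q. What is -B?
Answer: 435852/125225509823 ≈ 3.4805e-6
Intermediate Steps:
B = -435852/125225509823 (B = 1/(1/(-2*401 + 436654) - 287312) = 1/(1/(-802 + 436654) - 287312) = 1/(1/435852 - 287312) = 1/(-125225509823/435852) = -435852/125225509823 ≈ -3.4805e-6)
-B = -1*(-435852/125225509823) = 435852/125225509823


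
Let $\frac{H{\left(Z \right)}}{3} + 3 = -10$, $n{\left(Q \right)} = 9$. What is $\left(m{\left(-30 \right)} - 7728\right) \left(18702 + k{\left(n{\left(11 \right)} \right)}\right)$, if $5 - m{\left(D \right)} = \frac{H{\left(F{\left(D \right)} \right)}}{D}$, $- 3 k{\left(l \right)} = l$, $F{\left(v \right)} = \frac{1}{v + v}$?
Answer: $- \frac{1444366857}{10} \approx -1.4444 \cdot 10^{8}$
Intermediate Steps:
$F{\left(v \right)} = \frac{1}{2 v}$
$H{\left(Z \right)} = -39$ ($H{\left(Z \right)} = -9 + 3 \left(-10\right) = -9 - 30 = -39$)
$k{\left(l \right)} = - \frac{l}{3}$
$m{\left(D \right)} = 5 + \frac{39}{D}$ ($m{\left(D \right)} = 5 - - \frac{39}{D} = 5 + \frac{39}{D}$)
$\left(m{\left(-30 \right)} - 7728\right) \left(18702 + k{\left(n{\left(11 \right)} \right)}\right) = \left(\left(5 + \frac{39}{-30}\right) - 7728\right) \left(18702 - 3\right) = \left(\left(5 + 39 \left(- \frac{1}{30}\right)\right) - 7728\right) \left(18702 - 3\right) = \left(\left(5 - \frac{13}{10}\right) - 7728\right) 18699 = \left(\frac{37}{10} - 7728\right) 18699 = \left(- \frac{77243}{10}\right) 18699 = - \frac{1444366857}{10}$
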